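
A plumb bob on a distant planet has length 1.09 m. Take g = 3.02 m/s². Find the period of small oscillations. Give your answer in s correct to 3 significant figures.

T = 2π√(L/g) = 2π√(1.09/3.02) = 2π × 0.6008 = 3.77 s.

3.77 s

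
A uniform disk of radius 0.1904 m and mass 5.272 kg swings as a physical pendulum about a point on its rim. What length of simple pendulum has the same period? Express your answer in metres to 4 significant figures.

0.2856 m

The equivalent simple-pendulum length is L_eq = I/(md), where I is about the pivot and d = 0.19040 m.
I_cm = ½mR² = 0.095561 kg·m², so I = I_cm + md² = 0.095561 + 0.19112 = 0.28668 kg·m².
L_eq = 0.28668/(5.272 × 0.19040) = 0.2856 m.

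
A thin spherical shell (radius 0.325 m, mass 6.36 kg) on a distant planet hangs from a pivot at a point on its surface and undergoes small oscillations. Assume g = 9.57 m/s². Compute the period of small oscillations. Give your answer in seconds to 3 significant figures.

1.49 s

I_cm = (2/3)mr² = 0.4479 kg·m². The pivot is at distance d = 0.325 m from the centre of mass.
By the parallel-axis theorem, I = I_cm + md² = 0.4479 + 0.6718 = 1.120 kg·m².
T = 2π√(I/(mgd)) = 2π√(1.120/(6.36 × 9.57 × 0.325)) = 1.49 s.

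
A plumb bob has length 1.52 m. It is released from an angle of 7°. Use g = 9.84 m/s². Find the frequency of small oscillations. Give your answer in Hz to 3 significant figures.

T = 2π√(L/g) = 2π√(1.52/9.84) = 2.469 s, so f = 1/T = 0.405 Hz.

0.405 Hz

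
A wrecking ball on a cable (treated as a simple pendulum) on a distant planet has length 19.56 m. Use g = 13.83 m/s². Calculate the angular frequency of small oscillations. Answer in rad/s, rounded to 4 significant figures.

ω = √(g/L) = √(13.83/19.56) = 0.8409 rad/s.

0.8409 rad/s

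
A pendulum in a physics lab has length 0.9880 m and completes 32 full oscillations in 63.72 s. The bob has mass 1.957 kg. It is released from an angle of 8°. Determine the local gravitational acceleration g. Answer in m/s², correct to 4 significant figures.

T = 63.72/32 = 1.9912 s.
From T = 2π√(L/g), g = 4π²L/T² = 4π² × 0.9880/1.9912² = 9.837 m/s².

9.837 m/s²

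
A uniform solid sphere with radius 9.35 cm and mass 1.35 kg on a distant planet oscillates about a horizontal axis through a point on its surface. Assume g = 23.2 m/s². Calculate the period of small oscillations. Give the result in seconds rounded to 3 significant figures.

I_cm = (2/5)mr² = 0.004721 kg·m². The pivot is at distance d = 0.0935 m from the centre of mass.
By the parallel-axis theorem, I = I_cm + md² = 0.004721 + 0.01180 = 0.01652 kg·m².
T = 2π√(I/(mgd)) = 2π√(0.01652/(1.35 × 23.2 × 0.0935)) = 0.472 s.

0.472 s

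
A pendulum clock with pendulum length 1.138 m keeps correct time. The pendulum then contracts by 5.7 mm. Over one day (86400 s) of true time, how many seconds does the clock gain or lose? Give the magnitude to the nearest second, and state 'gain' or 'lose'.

T ∝ √L, so T'/T = √(1.13230/1.138) = 0.997492.
In 86400 s of true time the clock registers 86400/0.997492 = 86617.2 s, so it gains 217 s.

gain 217 s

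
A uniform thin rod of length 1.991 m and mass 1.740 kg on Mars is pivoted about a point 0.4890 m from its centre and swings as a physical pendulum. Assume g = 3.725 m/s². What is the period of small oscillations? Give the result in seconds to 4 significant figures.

For a physical pendulum T = 2π√(I/(mgd)), with d = 0.48900 m from pivot to centre of mass.
I_cm = mL²/12 = 1.740 × 1.991²/12 = 0.57479 kg·m²; I = I_cm + md² = 0.57479 + 1.740 × 0.48900² = 0.99086 kg·m².
T = 2π√(0.99086/(1.740 × 3.725 × 0.48900)) = 3.513 s.

3.513 s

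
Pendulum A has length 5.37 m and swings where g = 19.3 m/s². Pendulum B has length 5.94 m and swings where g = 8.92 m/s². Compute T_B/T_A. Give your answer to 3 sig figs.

T = 2π√(L/g), so T_B/T_A = √((L_B/g_B)/(L_A/g_A)) = √((5.94/8.92)/(5.37/19.3)) = 1.55.

1.55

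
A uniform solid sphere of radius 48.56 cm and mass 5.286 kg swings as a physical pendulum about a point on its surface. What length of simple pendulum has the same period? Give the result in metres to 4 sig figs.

The equivalent simple-pendulum length is L_eq = I/(md), where I is about the pivot and d = 0.48560 m.
I_cm = (2/5)mR² = 0.49859 kg·m², so I = I_cm + md² = 0.49859 + 1.2465 = 1.7451 kg·m².
L_eq = 1.7451/(5.286 × 0.48560) = 0.6798 m.

0.6798 m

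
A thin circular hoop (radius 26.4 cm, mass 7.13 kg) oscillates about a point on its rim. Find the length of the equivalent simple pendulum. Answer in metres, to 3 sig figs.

The equivalent simple-pendulum length is L_eq = I/(md), where I is about the pivot and d = 0.2640 m.
I_cm = mR² = 0.4969 kg·m², so I = I_cm + md² = 0.4969 + 0.4969 = 0.9939 kg·m².
L_eq = 0.9939/(7.13 × 0.2640) = 0.528 m.

0.528 m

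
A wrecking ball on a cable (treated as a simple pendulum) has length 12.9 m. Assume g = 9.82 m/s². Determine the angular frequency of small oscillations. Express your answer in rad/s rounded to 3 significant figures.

0.872 rad/s

ω = √(g/L) = √(9.82/12.9) = 0.872 rad/s.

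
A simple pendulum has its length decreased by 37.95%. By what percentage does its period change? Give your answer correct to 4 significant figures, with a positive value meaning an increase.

-21.23%

T ∝ √L, so T'/T = √(0.62050) = 0.78772.
Percentage change in T = (0.78772 − 1) × 100% = -21.23%.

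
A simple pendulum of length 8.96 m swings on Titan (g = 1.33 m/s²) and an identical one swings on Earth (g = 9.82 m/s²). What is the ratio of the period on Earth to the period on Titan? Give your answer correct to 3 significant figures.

0.368

T ∝ 1/√g, so T₂/T₁ = √(g₁/g₂) = √(1.33/9.82) = 0.368.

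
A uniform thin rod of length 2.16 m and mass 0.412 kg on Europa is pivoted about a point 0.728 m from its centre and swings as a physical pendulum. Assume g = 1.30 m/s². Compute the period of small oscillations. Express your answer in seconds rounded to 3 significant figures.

For a physical pendulum T = 2π√(I/(mgd)), with d = 0.7280 m from pivot to centre of mass.
I_cm = mL²/12 = 0.412 × 2.16²/12 = 0.1602 kg·m²; I = I_cm + md² = 0.1602 + 0.412 × 0.7280² = 0.3785 kg·m².
T = 2π√(0.3785/(0.412 × 1.30 × 0.7280)) = 6.19 s.

6.19 s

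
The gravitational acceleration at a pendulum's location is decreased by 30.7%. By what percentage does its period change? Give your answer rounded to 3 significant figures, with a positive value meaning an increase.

20.1%

T ∝ 1/√g, so T'/T = 1/√(0.6930) = 1.201.
Percentage change in T = (1.201 − 1) × 100% = 20.1%.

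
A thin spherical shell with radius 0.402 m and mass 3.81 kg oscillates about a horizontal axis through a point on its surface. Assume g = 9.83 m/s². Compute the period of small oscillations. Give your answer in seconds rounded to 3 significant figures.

I_cm = (2/3)mr² = 0.4105 kg·m². The pivot is at distance d = 0.402 m from the centre of mass.
By the parallel-axis theorem, I = I_cm + md² = 0.4105 + 0.6157 = 1.026 kg·m².
T = 2π√(I/(mgd)) = 2π√(1.026/(3.81 × 9.83 × 0.402)) = 1.64 s.

1.64 s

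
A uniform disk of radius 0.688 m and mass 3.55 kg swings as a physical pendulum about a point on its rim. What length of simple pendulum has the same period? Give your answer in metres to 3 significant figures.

1.03 m

The equivalent simple-pendulum length is L_eq = I/(md), where I is about the pivot and d = 0.6880 m.
I_cm = ½mR² = 0.8402 kg·m², so I = I_cm + md² = 0.8402 + 1.680 = 2.521 kg·m².
L_eq = 2.521/(3.55 × 0.6880) = 1.03 m.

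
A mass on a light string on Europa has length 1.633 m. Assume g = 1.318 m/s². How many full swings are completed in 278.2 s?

T = 2π√(L/g) = 2π√(1.633/1.318) = 6.9938 s.
Number of complete oscillations = ⌊278.2/6.9938⌋ = ⌊39.778⌋ = 39.

39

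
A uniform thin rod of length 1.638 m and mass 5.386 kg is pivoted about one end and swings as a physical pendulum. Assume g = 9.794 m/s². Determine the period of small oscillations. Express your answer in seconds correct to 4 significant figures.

2.098 s

For a physical pendulum T = 2π√(I/(mgd)), with d = 0.81900 m from pivot to centre of mass.
I_cm = mL²/12 = 5.386 × 1.638²/12 = 1.2042 kg·m²; I = I_cm + md² = 1.2042 + 5.386 × 0.81900² = 4.8170 kg·m².
T = 2π√(4.8170/(5.386 × 9.794 × 0.81900)) = 2.098 s.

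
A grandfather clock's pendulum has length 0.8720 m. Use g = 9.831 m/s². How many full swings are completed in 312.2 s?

166

T = 2π√(L/g) = 2π√(0.8720/9.831) = 1.8713 s.
Number of complete oscillations = ⌊312.2/1.8713⌋ = ⌊166.84⌋ = 166.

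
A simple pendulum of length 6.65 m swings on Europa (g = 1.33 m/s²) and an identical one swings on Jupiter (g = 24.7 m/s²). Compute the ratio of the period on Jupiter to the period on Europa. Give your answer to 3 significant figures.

0.232

T ∝ 1/√g, so T₂/T₁ = √(g₁/g₂) = √(1.33/24.7) = 0.232.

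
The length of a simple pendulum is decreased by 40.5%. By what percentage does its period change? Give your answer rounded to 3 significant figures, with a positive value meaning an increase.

-22.9%

T ∝ √L, so T'/T = √(0.5950) = 0.7714.
Percentage change in T = (0.7714 − 1) × 100% = -22.9%.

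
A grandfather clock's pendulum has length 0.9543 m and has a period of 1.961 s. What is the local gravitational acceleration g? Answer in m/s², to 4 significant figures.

From T = 2π√(L/g), g = 4π²L/T² = 4π² × 0.9543/1.9610² = 9.797 m/s².

9.797 m/s²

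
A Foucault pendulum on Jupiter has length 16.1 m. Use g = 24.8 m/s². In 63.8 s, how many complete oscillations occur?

12

T = 2π√(L/g) = 2π√(16.1/24.8) = 5.063 s.
Number of complete oscillations = ⌊63.8/5.063⌋ = ⌊12.60⌋ = 12.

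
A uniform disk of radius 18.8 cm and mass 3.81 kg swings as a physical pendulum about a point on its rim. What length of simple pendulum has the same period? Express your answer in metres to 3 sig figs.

0.282 m

The equivalent simple-pendulum length is L_eq = I/(md), where I is about the pivot and d = 0.1880 m.
I_cm = ½mR² = 0.06733 kg·m², so I = I_cm + md² = 0.06733 + 0.1347 = 0.2020 kg·m².
L_eq = 0.2020/(3.81 × 0.1880) = 0.282 m.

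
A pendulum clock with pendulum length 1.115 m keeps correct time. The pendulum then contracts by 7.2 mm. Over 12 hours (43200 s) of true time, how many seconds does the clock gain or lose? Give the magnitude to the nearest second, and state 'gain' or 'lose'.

T ∝ √L, so T'/T = √(1.10780/1.115) = 0.996766.
In 43200 s of true time the clock registers 43200/0.996766 = 43340.2 s, so it gains 140 s.

gain 140 s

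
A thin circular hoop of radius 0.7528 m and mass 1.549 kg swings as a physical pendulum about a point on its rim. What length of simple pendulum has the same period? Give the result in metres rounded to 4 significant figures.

1.506 m

The equivalent simple-pendulum length is L_eq = I/(md), where I is about the pivot and d = 0.75280 m.
I_cm = mR² = 0.87783 kg·m², so I = I_cm + md² = 0.87783 + 0.87783 = 1.7557 kg·m².
L_eq = 1.7557/(1.549 × 0.75280) = 1.506 m.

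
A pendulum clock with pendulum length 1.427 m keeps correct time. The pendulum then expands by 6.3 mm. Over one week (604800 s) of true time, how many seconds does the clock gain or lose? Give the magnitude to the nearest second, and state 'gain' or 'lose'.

lose 1331 s

T ∝ √L, so T'/T = √(1.43330/1.427) = 1.00220.
In 604800 s of true time the clock registers 604800/1.00220 = 603469.4 s, so it loses 1331 s.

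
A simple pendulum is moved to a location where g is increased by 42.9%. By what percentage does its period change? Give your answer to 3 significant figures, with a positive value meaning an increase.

-16.3%

T ∝ 1/√g, so T'/T = 1/√(1.429) = 0.8365.
Percentage change in T = (0.8365 − 1) × 100% = -16.3%.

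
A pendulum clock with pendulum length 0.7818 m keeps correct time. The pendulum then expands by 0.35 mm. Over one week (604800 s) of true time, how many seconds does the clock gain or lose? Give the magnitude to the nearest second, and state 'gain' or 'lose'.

lose 135 s

T ∝ √L, so T'/T = √(0.78215/0.7818) = 1.00022.
In 604800 s of true time the clock registers 604800/1.00022 = 604664.7 s, so it loses 135 s.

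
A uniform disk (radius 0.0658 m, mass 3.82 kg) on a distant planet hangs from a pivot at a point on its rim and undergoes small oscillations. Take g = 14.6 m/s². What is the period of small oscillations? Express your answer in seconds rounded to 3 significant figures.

0.517 s

I_cm = ½mr² = 0.008270 kg·m². The pivot is at distance d = 0.0658 m from the centre of mass.
By the parallel-axis theorem, I = I_cm + md² = 0.008270 + 0.01654 = 0.02481 kg·m².
T = 2π√(I/(mgd)) = 2π√(0.02481/(3.82 × 14.6 × 0.0658)) = 0.517 s.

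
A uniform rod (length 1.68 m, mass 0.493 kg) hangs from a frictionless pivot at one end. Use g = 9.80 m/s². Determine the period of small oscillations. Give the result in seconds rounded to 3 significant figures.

For a physical pendulum T = 2π√(I/(mgd)), with d = 0.8400 m from pivot to centre of mass.
I_cm = mL²/12 = 0.493 × 1.68²/12 = 0.1160 kg·m²; I = I_cm + md² = 0.1160 + 0.493 × 0.8400² = 0.4638 kg·m².
T = 2π√(0.4638/(0.493 × 9.80 × 0.8400)) = 2.12 s.

2.12 s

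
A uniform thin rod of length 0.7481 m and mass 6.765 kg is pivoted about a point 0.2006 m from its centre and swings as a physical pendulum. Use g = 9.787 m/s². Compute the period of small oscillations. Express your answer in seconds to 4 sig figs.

1.322 s

For a physical pendulum T = 2π√(I/(mgd)), with d = 0.20060 m from pivot to centre of mass.
I_cm = mL²/12 = 6.765 × 0.7481²/12 = 0.31550 kg·m²; I = I_cm + md² = 0.31550 + 6.765 × 0.20060² = 0.58773 kg·m².
T = 2π√(0.58773/(6.765 × 9.787 × 0.20060)) = 1.322 s.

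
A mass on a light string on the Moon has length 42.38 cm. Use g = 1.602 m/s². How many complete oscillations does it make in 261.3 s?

T = 2π√(L/g) = 2π√(0.4238/1.602) = 3.2317 s.
Number of complete oscillations = ⌊261.3/3.2317⌋ = ⌊80.856⌋ = 80.

80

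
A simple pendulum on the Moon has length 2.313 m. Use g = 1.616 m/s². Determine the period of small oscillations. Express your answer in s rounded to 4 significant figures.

7.517 s

T = 2π√(L/g) = 2π√(2.313/1.616) = 2π × 1.1964 = 7.517 s.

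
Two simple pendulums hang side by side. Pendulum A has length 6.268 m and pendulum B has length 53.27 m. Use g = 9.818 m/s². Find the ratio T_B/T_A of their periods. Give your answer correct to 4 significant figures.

T ∝ √L, so T_B/T_A = √(L_B/L_A) = √(53.27/6.268) = 2.915.

2.915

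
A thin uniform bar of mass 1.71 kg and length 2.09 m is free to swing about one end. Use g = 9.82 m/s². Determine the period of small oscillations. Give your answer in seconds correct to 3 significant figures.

For a physical pendulum T = 2π√(I/(mgd)), with d = 1.045 m from pivot to centre of mass.
I_cm = mL²/12 = 1.71 × 2.09²/12 = 0.6225 kg·m²; I = I_cm + md² = 0.6225 + 1.71 × 1.045² = 2.490 kg·m².
T = 2π√(2.490/(1.71 × 9.82 × 1.045)) = 2.37 s.

2.37 s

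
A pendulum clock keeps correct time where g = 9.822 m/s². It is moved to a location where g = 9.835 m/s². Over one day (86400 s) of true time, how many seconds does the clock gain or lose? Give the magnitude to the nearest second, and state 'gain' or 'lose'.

The clock's period scales as T ∝ 1/√g, so T'/T = √(9.822/9.835) = 0.999339.
In 86400 s of true time the clock registers 86400/0.999339 = 86457.2 s, so it gains 57 s.

gain 57 s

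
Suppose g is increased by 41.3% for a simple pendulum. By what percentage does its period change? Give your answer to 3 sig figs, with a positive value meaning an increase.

T ∝ 1/√g, so T'/T = 1/√(1.413) = 0.8413.
Percentage change in T = (0.8413 − 1) × 100% = -15.9%.

-15.9%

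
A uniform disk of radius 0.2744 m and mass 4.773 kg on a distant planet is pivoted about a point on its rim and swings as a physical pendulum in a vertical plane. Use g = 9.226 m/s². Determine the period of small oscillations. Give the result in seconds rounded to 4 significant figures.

I_cm = ½mr² = 0.17969 kg·m². The pivot is at distance d = 0.2744 m from the centre of mass.
By the parallel-axis theorem, I = I_cm + md² = 0.17969 + 0.35938 = 0.53908 kg·m².
T = 2π√(I/(mgd)) = 2π√(0.53908/(4.773 × 9.226 × 0.2744)) = 1.327 s.

1.327 s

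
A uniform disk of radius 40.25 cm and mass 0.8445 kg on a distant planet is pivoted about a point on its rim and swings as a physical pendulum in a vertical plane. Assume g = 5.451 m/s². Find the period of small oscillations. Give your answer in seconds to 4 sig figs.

2.091 s

I_cm = ½mr² = 0.068407 kg·m². The pivot is at distance d = 0.4025 m from the centre of mass.
By the parallel-axis theorem, I = I_cm + md² = 0.068407 + 0.13681 = 0.20522 kg·m².
T = 2π√(I/(mgd)) = 2π√(0.20522/(0.8445 × 5.451 × 0.4025)) = 2.091 s.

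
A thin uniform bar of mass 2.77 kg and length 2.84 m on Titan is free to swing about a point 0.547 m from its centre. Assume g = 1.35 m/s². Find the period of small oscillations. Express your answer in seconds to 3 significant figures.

For a physical pendulum T = 2π√(I/(mgd)), with d = 0.5470 m from pivot to centre of mass.
I_cm = mL²/12 = 2.77 × 2.84²/12 = 1.862 kg·m²; I = I_cm + md² = 1.862 + 2.77 × 0.5470² = 2.691 kg·m².
T = 2π√(2.691/(2.77 × 1.35 × 0.5470)) = 7.21 s.

7.21 s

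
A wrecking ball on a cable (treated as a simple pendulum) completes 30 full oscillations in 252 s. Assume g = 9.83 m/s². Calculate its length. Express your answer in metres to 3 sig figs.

17.6 m

T = 252/30 = 8.400 s.
From T = 2π√(L/g), L = gT²/(4π²) = 9.83 × 8.400²/(4π²) = 17.6 m.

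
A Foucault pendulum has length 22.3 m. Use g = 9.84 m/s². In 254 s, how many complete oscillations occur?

T = 2π√(L/g) = 2π√(22.3/9.84) = 9.459 s.
Number of complete oscillations = ⌊254/9.459⌋ = ⌊26.85⌋ = 26.

26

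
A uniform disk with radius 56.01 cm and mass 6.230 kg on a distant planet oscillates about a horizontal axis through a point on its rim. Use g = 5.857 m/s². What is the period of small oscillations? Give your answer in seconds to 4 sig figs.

2.380 s

I_cm = ½mr² = 0.97721 kg·m². The pivot is at distance d = 0.5601 m from the centre of mass.
By the parallel-axis theorem, I = I_cm + md² = 0.97721 + 1.9544 = 2.9316 kg·m².
T = 2π√(I/(mgd)) = 2π√(2.9316/(6.230 × 5.857 × 0.5601)) = 2.380 s.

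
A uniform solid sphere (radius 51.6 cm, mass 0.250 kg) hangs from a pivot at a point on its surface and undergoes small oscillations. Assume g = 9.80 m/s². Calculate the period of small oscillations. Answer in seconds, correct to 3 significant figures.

1.71 s

I_cm = (2/5)mr² = 0.02663 kg·m². The pivot is at distance d = 0.516 m from the centre of mass.
By the parallel-axis theorem, I = I_cm + md² = 0.02663 + 0.06656 = 0.09319 kg·m².
T = 2π√(I/(mgd)) = 2π√(0.09319/(0.250 × 9.80 × 0.516)) = 1.71 s.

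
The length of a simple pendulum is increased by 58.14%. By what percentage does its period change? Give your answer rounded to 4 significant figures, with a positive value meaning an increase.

25.75%

T ∝ √L, so T'/T = √(1.5814) = 1.2575.
Percentage change in T = (1.2575 − 1) × 100% = 25.75%.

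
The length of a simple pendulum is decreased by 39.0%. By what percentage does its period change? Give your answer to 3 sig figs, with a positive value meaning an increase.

T ∝ √L, so T'/T = √(0.6100) = 0.7810.
Percentage change in T = (0.7810 − 1) × 100% = -21.9%.

-21.9%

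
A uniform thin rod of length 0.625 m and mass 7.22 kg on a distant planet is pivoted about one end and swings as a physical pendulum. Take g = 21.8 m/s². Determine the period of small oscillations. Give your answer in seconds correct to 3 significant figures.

0.869 s

For a physical pendulum T = 2π√(I/(mgd)), with d = 0.3125 m from pivot to centre of mass.
I_cm = mL²/12 = 7.22 × 0.625²/12 = 0.2350 kg·m²; I = I_cm + md² = 0.2350 + 7.22 × 0.3125² = 0.9401 kg·m².
T = 2π√(0.9401/(7.22 × 21.8 × 0.3125)) = 0.869 s.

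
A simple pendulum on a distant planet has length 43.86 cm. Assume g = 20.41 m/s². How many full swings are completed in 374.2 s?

406

T = 2π√(L/g) = 2π√(0.4386/20.41) = 0.92107 s.
Number of complete oscillations = ⌊374.2/0.92107⌋ = ⌊406.27⌋ = 406.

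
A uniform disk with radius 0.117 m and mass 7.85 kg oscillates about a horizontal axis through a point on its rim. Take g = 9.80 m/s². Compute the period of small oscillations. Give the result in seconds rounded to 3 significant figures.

I_cm = ½mr² = 0.05373 kg·m². The pivot is at distance d = 0.117 m from the centre of mass.
By the parallel-axis theorem, I = I_cm + md² = 0.05373 + 0.1075 = 0.1612 kg·m².
T = 2π√(I/(mgd)) = 2π√(0.1612/(7.85 × 9.80 × 0.117)) = 0.841 s.

0.841 s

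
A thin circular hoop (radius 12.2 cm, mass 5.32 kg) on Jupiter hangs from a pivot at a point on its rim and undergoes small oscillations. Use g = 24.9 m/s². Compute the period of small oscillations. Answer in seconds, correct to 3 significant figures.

I_cm = mr² = 0.07918 kg·m². The pivot is at distance d = 0.122 m from the centre of mass.
By the parallel-axis theorem, I = I_cm + md² = 0.07918 + 0.07918 = 0.1584 kg·m².
T = 2π√(I/(mgd)) = 2π√(0.1584/(5.32 × 24.9 × 0.122)) = 0.622 s.

0.622 s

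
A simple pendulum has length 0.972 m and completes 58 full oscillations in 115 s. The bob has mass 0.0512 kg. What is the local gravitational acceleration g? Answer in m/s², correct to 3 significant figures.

T = 115/58 = 1.983 s.
From T = 2π√(L/g), g = 4π²L/T² = 4π² × 0.972/1.983² = 9.76 m/s².

9.76 m/s²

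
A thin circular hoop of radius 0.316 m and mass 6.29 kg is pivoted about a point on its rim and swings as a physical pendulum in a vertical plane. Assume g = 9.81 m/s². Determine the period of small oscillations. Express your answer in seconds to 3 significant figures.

I_cm = mr² = 0.6281 kg·m². The pivot is at distance d = 0.316 m from the centre of mass.
By the parallel-axis theorem, I = I_cm + md² = 0.6281 + 0.6281 = 1.256 kg·m².
T = 2π√(I/(mgd)) = 2π√(1.256/(6.29 × 9.81 × 0.316)) = 1.59 s.

1.59 s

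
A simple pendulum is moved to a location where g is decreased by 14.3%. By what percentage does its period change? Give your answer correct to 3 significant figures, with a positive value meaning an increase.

T ∝ 1/√g, so T'/T = 1/√(0.8570) = 1.080.
Percentage change in T = (1.080 − 1) × 100% = 8.02%.

8.02%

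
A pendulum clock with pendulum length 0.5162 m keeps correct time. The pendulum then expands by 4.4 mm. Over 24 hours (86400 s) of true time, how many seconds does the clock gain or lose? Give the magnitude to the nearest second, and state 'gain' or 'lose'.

lose 366 s

T ∝ √L, so T'/T = √(0.52060/0.5162) = 1.00425.
In 86400 s of true time the clock registers 86400/1.00425 = 86034.1 s, so it loses 366 s.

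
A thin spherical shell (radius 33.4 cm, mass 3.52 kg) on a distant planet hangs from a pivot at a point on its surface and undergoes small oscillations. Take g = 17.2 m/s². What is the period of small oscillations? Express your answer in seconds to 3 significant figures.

I_cm = (2/3)mr² = 0.2618 kg·m². The pivot is at distance d = 0.334 m from the centre of mass.
By the parallel-axis theorem, I = I_cm + md² = 0.2618 + 0.3927 = 0.6545 kg·m².
T = 2π√(I/(mgd)) = 2π√(0.6545/(3.52 × 17.2 × 0.334)) = 1.13 s.

1.13 s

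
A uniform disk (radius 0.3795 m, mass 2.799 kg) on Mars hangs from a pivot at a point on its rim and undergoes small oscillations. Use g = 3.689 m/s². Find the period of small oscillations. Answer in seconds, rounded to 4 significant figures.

I_cm = ½mr² = 0.20156 kg·m². The pivot is at distance d = 0.3795 m from the centre of mass.
By the parallel-axis theorem, I = I_cm + md² = 0.20156 + 0.40311 = 0.60467 kg·m².
T = 2π√(I/(mgd)) = 2π√(0.60467/(2.799 × 3.689 × 0.3795)) = 2.468 s.

2.468 s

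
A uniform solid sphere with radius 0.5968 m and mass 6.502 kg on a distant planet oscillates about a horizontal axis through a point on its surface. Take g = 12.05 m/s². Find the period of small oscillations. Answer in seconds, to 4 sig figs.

I_cm = (2/5)mr² = 0.92633 kg·m². The pivot is at distance d = 0.5968 m from the centre of mass.
By the parallel-axis theorem, I = I_cm + md² = 0.92633 + 2.3158 = 3.2421 kg·m².
T = 2π√(I/(mgd)) = 2π√(3.2421/(6.502 × 12.05 × 0.5968)) = 1.654 s.

1.654 s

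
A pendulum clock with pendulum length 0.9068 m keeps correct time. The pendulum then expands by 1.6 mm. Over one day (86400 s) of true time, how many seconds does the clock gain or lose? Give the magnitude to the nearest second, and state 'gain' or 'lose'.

T ∝ √L, so T'/T = √(0.90840/0.9068) = 1.00088.
In 86400 s of true time the clock registers 86400/1.00088 = 86323.9 s, so it loses 76 s.

lose 76 s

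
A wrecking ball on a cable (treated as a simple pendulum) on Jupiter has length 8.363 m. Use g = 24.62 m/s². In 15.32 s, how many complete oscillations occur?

T = 2π√(L/g) = 2π√(8.363/24.62) = 3.6620 s.
Number of complete oscillations = ⌊15.32/3.6620⌋ = ⌊4.1835⌋ = 4.

4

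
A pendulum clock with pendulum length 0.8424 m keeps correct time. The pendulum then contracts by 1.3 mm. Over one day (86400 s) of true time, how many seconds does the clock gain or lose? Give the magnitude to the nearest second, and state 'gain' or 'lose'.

gain 67 s

T ∝ √L, so T'/T = √(0.84110/0.8424) = 0.999228.
In 86400 s of true time the clock registers 86400/0.999228 = 86466.7 s, so it gains 67 s.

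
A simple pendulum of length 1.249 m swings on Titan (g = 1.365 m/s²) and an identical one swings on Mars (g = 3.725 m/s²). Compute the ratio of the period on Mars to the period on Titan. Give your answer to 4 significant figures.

T ∝ 1/√g, so T₂/T₁ = √(g₁/g₂) = √(1.365/3.725) = 0.6053.

0.6053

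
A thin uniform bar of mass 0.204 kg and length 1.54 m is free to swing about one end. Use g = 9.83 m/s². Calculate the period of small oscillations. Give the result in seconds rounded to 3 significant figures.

2.03 s

For a physical pendulum T = 2π√(I/(mgd)), with d = 0.7700 m from pivot to centre of mass.
I_cm = mL²/12 = 0.204 × 1.54²/12 = 0.04032 kg·m²; I = I_cm + md² = 0.04032 + 0.204 × 0.7700² = 0.1613 kg·m².
T = 2π√(0.1613/(0.204 × 9.83 × 0.7700)) = 2.03 s.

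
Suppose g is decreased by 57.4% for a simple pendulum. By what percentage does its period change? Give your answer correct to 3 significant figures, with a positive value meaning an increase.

53.2%

T ∝ 1/√g, so T'/T = 1/√(0.4260) = 1.532.
Percentage change in T = (1.532 − 1) × 100% = 53.2%.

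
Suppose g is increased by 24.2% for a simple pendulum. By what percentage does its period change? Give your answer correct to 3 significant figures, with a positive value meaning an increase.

T ∝ 1/√g, so T'/T = 1/√(1.242) = 0.8973.
Percentage change in T = (0.8973 − 1) × 100% = -10.3%.

-10.3%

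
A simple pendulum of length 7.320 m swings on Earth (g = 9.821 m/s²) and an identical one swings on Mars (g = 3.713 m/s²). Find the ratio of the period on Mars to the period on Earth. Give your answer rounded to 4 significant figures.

1.626

T ∝ 1/√g, so T₂/T₁ = √(g₁/g₂) = √(9.821/3.713) = 1.626.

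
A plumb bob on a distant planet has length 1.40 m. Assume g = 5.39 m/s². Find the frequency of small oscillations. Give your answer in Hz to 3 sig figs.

T = 2π√(L/g) = 2π√(1.40/5.39) = 3.202 s, so f = 1/T = 0.312 Hz.

0.312 Hz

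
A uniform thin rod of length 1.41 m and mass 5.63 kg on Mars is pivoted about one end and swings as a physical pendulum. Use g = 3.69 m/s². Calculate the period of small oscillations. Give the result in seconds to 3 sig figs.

3.17 s

For a physical pendulum T = 2π√(I/(mgd)), with d = 0.7050 m from pivot to centre of mass.
I_cm = mL²/12 = 5.63 × 1.41²/12 = 0.9328 kg·m²; I = I_cm + md² = 0.9328 + 5.63 × 0.7050² = 3.731 kg·m².
T = 2π√(3.731/(5.63 × 3.69 × 0.7050)) = 3.17 s.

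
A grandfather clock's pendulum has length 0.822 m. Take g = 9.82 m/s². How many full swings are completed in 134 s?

T = 2π√(L/g) = 2π√(0.822/9.82) = 1.818 s.
Number of complete oscillations = ⌊134/1.818⌋ = ⌊73.71⌋ = 73.

73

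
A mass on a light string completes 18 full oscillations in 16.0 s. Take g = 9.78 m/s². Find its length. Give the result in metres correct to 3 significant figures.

0.196 m

T = 16.0/18 = 0.8889 s.
From T = 2π√(L/g), L = gT²/(4π²) = 9.78 × 0.8889²/(4π²) = 0.196 m.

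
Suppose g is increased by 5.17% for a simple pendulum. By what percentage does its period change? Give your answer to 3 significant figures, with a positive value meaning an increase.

-2.49%

T ∝ 1/√g, so T'/T = 1/√(1.052) = 0.9751.
Percentage change in T = (0.9751 − 1) × 100% = -2.49%.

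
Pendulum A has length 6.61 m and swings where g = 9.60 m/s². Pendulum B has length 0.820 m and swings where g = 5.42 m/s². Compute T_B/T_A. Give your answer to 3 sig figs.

T = 2π√(L/g), so T_B/T_A = √((L_B/g_B)/(L_A/g_A)) = √((0.820/5.42)/(6.61/9.60)) = 0.469.

0.469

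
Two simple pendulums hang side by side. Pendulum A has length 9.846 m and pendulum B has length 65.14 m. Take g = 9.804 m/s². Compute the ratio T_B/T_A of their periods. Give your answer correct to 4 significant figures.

T ∝ √L, so T_B/T_A = √(L_B/L_A) = √(65.14/9.846) = 2.572.

2.572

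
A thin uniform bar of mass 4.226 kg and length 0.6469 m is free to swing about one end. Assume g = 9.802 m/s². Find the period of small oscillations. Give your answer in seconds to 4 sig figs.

1.318 s

For a physical pendulum T = 2π√(I/(mgd)), with d = 0.32345 m from pivot to centre of mass.
I_cm = mL²/12 = 4.226 × 0.6469²/12 = 0.14737 kg·m²; I = I_cm + md² = 0.14737 + 4.226 × 0.32345² = 0.58950 kg·m².
T = 2π√(0.58950/(4.226 × 9.802 × 0.32345)) = 1.318 s.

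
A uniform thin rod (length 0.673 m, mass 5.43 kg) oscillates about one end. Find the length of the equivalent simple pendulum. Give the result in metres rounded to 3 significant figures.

0.449 m

The equivalent simple-pendulum length is L_eq = I/(md), where I is about the pivot and d = 0.3365 m.
I_cm = (1/12)mL² = 0.2050 kg·m², so I = I_cm + md² = 0.2050 + 0.6149 = 0.8198 kg·m².
L_eq = 0.8198/(5.43 × 0.3365) = 0.449 m.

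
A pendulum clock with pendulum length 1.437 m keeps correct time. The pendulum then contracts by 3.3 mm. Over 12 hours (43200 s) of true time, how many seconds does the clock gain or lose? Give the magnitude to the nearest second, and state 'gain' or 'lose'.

gain 50 s

T ∝ √L, so T'/T = √(1.43370/1.437) = 0.998851.
In 43200 s of true time the clock registers 43200/0.998851 = 43249.7 s, so it gains 50 s.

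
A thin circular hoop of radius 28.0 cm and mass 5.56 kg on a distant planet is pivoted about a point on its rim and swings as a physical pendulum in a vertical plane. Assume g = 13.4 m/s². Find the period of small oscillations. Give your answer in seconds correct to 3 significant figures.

1.28 s

I_cm = mr² = 0.4359 kg·m². The pivot is at distance d = 0.280 m from the centre of mass.
By the parallel-axis theorem, I = I_cm + md² = 0.4359 + 0.4359 = 0.8718 kg·m².
T = 2π√(I/(mgd)) = 2π√(0.8718/(5.56 × 13.4 × 0.280)) = 1.28 s.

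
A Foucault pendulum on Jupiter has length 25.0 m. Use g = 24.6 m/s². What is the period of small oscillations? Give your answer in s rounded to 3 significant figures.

T = 2π√(L/g) = 2π√(25.0/24.6) = 2π × 1.008 = 6.33 s.

6.33 s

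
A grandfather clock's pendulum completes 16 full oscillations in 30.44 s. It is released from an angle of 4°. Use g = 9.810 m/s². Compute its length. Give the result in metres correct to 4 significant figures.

0.8994 m

T = 30.44/16 = 1.9025 s.
From T = 2π√(L/g), L = gT²/(4π²) = 9.810 × 1.9025²/(4π²) = 0.8994 m.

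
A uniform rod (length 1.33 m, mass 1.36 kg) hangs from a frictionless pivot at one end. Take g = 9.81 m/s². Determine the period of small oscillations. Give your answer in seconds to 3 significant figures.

1.89 s

For a physical pendulum T = 2π√(I/(mgd)), with d = 0.6650 m from pivot to centre of mass.
I_cm = mL²/12 = 1.36 × 1.33²/12 = 0.2005 kg·m²; I = I_cm + md² = 0.2005 + 1.36 × 0.6650² = 0.8019 kg·m².
T = 2π√(0.8019/(1.36 × 9.81 × 0.6650)) = 1.89 s.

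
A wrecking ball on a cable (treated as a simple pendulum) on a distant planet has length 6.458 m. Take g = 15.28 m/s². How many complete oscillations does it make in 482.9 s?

T = 2π√(L/g) = 2π√(6.458/15.28) = 4.0848 s.
Number of complete oscillations = ⌊482.9/4.0848⌋ = ⌊118.22⌋ = 118.

118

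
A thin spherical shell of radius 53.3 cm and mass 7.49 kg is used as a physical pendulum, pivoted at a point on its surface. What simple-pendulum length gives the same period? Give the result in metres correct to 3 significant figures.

The equivalent simple-pendulum length is L_eq = I/(md), where I is about the pivot and d = 0.5330 m.
I_cm = (2/3)mR² = 1.419 kg·m², so I = I_cm + md² = 1.419 + 2.128 = 3.546 kg·m².
L_eq = 3.546/(7.49 × 0.5330) = 0.888 m.

0.888 m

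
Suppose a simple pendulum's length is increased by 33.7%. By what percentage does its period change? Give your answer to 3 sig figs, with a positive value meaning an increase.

T ∝ √L, so T'/T = √(1.337) = 1.156.
Percentage change in T = (1.156 − 1) × 100% = 15.6%.

15.6%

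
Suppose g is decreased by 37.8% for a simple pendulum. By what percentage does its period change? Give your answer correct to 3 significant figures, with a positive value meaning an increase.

26.8%

T ∝ 1/√g, so T'/T = 1/√(0.6220) = 1.268.
Percentage change in T = (1.268 − 1) × 100% = 26.8%.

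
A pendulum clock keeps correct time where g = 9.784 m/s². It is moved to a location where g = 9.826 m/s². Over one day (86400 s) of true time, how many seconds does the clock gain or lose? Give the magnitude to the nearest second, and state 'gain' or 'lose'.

The clock's period scales as T ∝ 1/√g, so T'/T = √(9.784/9.826) = 0.997861.
In 86400 s of true time the clock registers 86400/0.997861 = 86585.2 s, so it gains 185 s.

gain 185 s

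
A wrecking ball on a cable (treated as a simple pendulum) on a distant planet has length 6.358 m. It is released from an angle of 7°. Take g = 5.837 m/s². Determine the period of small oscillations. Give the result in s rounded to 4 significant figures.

6.558 s

T = 2π√(L/g) = 2π√(6.358/5.837) = 2π × 1.0437 = 6.558 s.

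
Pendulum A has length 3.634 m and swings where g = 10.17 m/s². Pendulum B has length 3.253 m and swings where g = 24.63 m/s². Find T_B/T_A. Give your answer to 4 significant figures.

0.6080

T = 2π√(L/g), so T_B/T_A = √((L_B/g_B)/(L_A/g_A)) = √((3.253/24.63)/(3.634/10.17)) = 0.6080.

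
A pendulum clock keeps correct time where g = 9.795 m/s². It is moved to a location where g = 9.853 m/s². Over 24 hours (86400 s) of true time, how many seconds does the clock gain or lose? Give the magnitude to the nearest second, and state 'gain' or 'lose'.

The clock's period scales as T ∝ 1/√g, so T'/T = √(9.795/9.853) = 0.997052.
In 86400 s of true time the clock registers 86400/0.997052 = 86655.4 s, so it gains 255 s.

gain 255 s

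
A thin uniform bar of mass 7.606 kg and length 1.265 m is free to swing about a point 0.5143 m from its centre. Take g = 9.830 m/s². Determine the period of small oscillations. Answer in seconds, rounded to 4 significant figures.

For a physical pendulum T = 2π√(I/(mgd)), with d = 0.51430 m from pivot to centre of mass.
I_cm = mL²/12 = 7.606 × 1.265²/12 = 1.0143 kg·m²; I = I_cm + md² = 1.0143 + 7.606 × 0.51430² = 3.0261 kg·m².
T = 2π√(3.0261/(7.606 × 9.830 × 0.51430)) = 1.763 s.

1.763 s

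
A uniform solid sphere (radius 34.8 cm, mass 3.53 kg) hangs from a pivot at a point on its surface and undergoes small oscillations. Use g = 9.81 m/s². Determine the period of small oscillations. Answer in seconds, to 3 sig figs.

I_cm = (2/5)mr² = 0.1710 kg·m². The pivot is at distance d = 0.348 m from the centre of mass.
By the parallel-axis theorem, I = I_cm + md² = 0.1710 + 0.4275 = 0.5985 kg·m².
T = 2π√(I/(mgd)) = 2π√(0.5985/(3.53 × 9.81 × 0.348)) = 1.40 s.

1.40 s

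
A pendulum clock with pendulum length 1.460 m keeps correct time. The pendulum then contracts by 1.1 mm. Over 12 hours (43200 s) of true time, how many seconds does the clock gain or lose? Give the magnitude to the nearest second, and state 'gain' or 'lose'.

T ∝ √L, so T'/T = √(1.45890/1.460) = 0.999623.
In 43200 s of true time the clock registers 43200/0.999623 = 43216.3 s, so it gains 16 s.

gain 16 s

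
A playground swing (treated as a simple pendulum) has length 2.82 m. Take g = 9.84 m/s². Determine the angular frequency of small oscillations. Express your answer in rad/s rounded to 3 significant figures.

1.87 rad/s

ω = √(g/L) = √(9.84/2.82) = 1.87 rad/s.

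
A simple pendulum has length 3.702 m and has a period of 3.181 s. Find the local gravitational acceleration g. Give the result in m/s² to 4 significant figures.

14.44 m/s²

From T = 2π√(L/g), g = 4π²L/T² = 4π² × 3.702/3.1810² = 14.44 m/s².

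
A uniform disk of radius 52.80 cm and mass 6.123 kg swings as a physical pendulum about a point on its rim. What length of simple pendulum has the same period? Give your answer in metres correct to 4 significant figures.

0.7920 m

The equivalent simple-pendulum length is L_eq = I/(md), where I is about the pivot and d = 0.52800 m.
I_cm = ½mR² = 0.85350 kg·m², so I = I_cm + md² = 0.85350 + 1.7070 = 2.5605 kg·m².
L_eq = 2.5605/(6.123 × 0.52800) = 0.7920 m.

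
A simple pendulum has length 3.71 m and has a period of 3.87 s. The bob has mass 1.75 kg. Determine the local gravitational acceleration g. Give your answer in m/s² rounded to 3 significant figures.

From T = 2π√(L/g), g = 4π²L/T² = 4π² × 3.71/3.870² = 9.78 m/s².

9.78 m/s²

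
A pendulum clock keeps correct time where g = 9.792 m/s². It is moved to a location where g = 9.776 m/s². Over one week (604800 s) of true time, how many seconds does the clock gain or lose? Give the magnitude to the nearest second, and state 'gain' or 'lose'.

lose 494 s

The clock's period scales as T ∝ 1/√g, so T'/T = √(9.792/9.776) = 1.00082.
In 604800 s of true time the clock registers 604800/1.00082 = 604305.7 s, so it loses 494 s.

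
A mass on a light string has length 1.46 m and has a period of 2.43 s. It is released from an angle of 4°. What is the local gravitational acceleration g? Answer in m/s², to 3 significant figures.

9.76 m/s²

From T = 2π√(L/g), g = 4π²L/T² = 4π² × 1.46/2.430² = 9.76 m/s².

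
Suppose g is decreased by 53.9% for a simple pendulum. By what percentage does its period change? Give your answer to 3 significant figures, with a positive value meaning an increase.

47.3%

T ∝ 1/√g, so T'/T = 1/√(0.4610) = 1.473.
Percentage change in T = (1.473 − 1) × 100% = 47.3%.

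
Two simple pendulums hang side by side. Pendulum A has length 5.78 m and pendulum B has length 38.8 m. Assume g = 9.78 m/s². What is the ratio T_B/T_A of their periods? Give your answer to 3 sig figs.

T ∝ √L, so T_B/T_A = √(L_B/L_A) = √(38.8/5.78) = 2.59.

2.59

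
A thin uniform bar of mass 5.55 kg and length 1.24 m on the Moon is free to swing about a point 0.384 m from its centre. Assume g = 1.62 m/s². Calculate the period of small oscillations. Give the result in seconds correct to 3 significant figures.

For a physical pendulum T = 2π√(I/(mgd)), with d = 0.3840 m from pivot to centre of mass.
I_cm = mL²/12 = 5.55 × 1.24²/12 = 0.7111 kg·m²; I = I_cm + md² = 0.7111 + 5.55 × 0.3840² = 1.530 kg·m².
T = 2π√(1.530/(5.55 × 1.62 × 0.3840)) = 4.18 s.

4.18 s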